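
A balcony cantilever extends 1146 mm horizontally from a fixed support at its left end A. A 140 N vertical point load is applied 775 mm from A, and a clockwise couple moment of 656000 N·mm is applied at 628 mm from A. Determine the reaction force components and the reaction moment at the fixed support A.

ΣF_x = 0: A_x = 0.
ΣF_y = 0: A_y − 140 = 0 → A_y = 140.0 N.
ΣM about A: M_A − 140·775 − 656000 = 0 → M_A = 764500 N·mm.

A_x = 0, A_y = 140.0 N, M_A = 764500 N·mm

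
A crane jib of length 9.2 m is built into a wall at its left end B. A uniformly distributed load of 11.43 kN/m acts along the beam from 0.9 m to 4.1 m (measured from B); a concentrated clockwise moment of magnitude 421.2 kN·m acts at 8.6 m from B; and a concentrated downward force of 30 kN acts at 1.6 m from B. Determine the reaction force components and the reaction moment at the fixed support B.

Resultant of the distributed load: 11.43 × 3.2 = 36.576 kN at 2.5 m from B.
ΣF_x = 0: B_x = 0.
ΣF_y = 0: B_y − 11.43·3.2 − 30 = 0 → B_y = 66.58 kN.
ΣM about B: M_B − (11.43·3.2)·2.5 − 421.2 − 30·1.6 = 0 → M_B = 560.6 kN·m.

B_x = 0, B_y = 66.58 kN, M_B = 560.6 kN·m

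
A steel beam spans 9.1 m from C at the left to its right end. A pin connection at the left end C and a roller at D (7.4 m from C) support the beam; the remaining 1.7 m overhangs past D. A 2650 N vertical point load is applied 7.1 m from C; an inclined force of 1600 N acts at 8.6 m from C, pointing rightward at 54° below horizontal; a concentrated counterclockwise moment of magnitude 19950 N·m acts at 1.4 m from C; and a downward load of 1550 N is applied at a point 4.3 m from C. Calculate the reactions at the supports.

C_x = -940.5 N, C_y = 3243 N, D_y = 2252 N

Taking moments about C: D_y·7.4 − 2650·7.1 − 1600·sin54°·8.6 + 19950 − 1550·4.3 = 0 → D_y = 16662.1/7.4 = 2251.64 ≈ 2252 N.
ΣF_y = 0: C_y + 2251.64 − 2650 − 1600·sin54° − 1550 = 0 → C_y = 3243 N.
ΣF_x = 0: C_x + 1600·cos54° = 0 → C_x = -940.5 N.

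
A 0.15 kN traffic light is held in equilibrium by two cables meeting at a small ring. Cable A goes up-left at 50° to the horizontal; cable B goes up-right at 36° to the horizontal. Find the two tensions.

ΣF_x = 0: −T_A·cos50° + T_B·cos36° = 0 → T_B = 0.794529·T_A.
ΣF_y = 0: T_A·sin50° + T_B·sin36° = 0.15.
Substitute: T_A·(0.766044 + 0.794529·0.587785) = 0.15 → T_A = 0.121649 ≈ 0.1216 kN.
Then T_B = 0.794529 × 0.121649 = 0.09665 kN.

T_A = 0.1216 kN, T_B = 0.09665 kN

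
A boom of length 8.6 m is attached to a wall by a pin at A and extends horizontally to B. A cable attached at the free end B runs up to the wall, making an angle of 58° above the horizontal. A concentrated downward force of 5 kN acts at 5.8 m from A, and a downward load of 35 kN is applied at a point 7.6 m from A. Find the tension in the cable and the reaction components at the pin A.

T = 40.45 kN, A_x = 21.43 kN, A_y = 5.698 kN

ΣM about A: T·sin58°·8.6 − 5·5.8 − 35·7.6 = 0 → T = 295/(8.6·0.848048) = 40.4486 ≈ 40.45 kN.
ΣF_x = 0: A_x − T·cos58° = 0 → A_x = 40.4486 × 0.529919 = 21.43 kN.
ΣF_y = 0: A_y + T·sin58° − 5 − 35 = 0 → A_y = 40 − 40.4486 × 0.848048 = 5.698 kN.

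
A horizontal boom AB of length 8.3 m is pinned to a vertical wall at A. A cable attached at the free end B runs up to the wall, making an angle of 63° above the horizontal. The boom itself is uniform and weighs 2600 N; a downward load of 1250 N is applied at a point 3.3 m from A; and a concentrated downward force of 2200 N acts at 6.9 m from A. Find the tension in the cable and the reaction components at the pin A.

T = 4069 N, A_x = 1847 N, A_y = 2424 N

ΣM about A: T·sin63°·8.3 − 2600·4.15 − 1250·3.3 − 2200·6.9 = 0 → T = 30095/(8.3·0.891007) = 4069.44 ≈ 4069 N.
ΣF_x = 0: A_x − T·cos63° = 0 → A_x = 4069.44 × 0.45399 = 1847 N.
ΣF_y = 0: A_y + T·sin63° − 2600 − 1250 − 2200 = 0 → A_y = 6050 − 4069.44 × 0.891007 = 2424 N.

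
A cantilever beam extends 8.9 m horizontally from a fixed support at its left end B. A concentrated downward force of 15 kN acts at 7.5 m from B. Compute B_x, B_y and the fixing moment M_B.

ΣF_x = 0: B_x = 0.
ΣF_y = 0: B_y − 15 = 0 → B_y = 15.00 kN.
ΣM about B: M_B − 15·7.5 = 0 → M_B = 112.5 kN·m.

B_x = 0, B_y = 15.00 kN, M_B = 112.5 kN·m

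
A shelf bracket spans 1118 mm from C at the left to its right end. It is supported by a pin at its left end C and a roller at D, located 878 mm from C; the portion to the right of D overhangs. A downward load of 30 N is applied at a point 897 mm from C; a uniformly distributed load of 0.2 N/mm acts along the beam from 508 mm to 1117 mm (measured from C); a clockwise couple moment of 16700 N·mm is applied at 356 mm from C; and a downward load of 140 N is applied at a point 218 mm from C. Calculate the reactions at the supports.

C_x = 0, C_y = 94.66 N, D_y = 197.1 N

Resultant of the distributed load: 0.2 × 609 = 121.8 N at 812.5 mm from C.
Moments about C: D_y·878 − 30·897 − (0.2·609)·812.5 − 16700 − 140·218 = 0 → D_y = 173092.5/878 = 197.144 ≈ 197.1 N.
ΣF_y = 0: C_y + 197.144 − 30 − 0.2·609 − 140 = 0 → C_y = 94.66 N.
ΣF_x = 0: no horizontal applied forces, so C_x = 0.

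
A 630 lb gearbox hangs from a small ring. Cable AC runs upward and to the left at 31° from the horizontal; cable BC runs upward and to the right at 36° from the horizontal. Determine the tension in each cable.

ΣF_x = 0: −T_AC·cos31° + T_BC·cos36° = 0 → T_BC = 1.05952·T_AC.
ΣF_y = 0: T_AC·sin31° + T_BC·sin36° = 630.
Substitute: T_AC·(0.515038 + 1.05952·0.587785) = 630 → T_AC = 553.696 ≈ 553.7 lb.
Then T_BC = 1.05952 × 553.696 = 586.7 lb.

T_AC = 553.7 lb, T_BC = 586.7 lb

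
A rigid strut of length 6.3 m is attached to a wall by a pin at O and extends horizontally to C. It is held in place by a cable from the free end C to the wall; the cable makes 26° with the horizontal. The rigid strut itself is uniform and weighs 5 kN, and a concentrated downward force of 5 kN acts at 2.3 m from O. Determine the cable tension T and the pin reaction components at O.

ΣM about O: T·sin26°·6.3 − 5·3.15 − 5·2.3 = 0 → T = 27.25/(6.3·0.438371) = 9.86698 ≈ 9.867 kN.
ΣF_x = 0: O_x − T·cos26° = 0 → O_x = 9.86698 × 0.898794 = 8.868 kN.
ΣF_y = 0: O_y + T·sin26° − 5 − 5 = 0 → O_y = 10 − 9.86698 × 0.438371 = 5.675 kN.

T = 9.867 kN, O_x = 8.868 kN, O_y = 5.675 kN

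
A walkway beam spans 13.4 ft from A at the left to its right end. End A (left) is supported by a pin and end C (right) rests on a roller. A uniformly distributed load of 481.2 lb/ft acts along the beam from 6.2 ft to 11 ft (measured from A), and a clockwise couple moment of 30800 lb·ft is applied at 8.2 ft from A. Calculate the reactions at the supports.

A_x = 0, A_y = -1471 lb, C_y = 3781 lb

Resultant of the distributed load: 481.2 × 4.8 = 2309.76 lb at 8.6 ft from A.
ΣM about A: C_y·13.4 − (481.2·4.8)·8.6 − 30800 = 0 → C_y = 50663.936/13.4 = 3780.89 ≈ 3781 lb.
ΣF_y = 0: A_y + 3780.89 − 481.2·4.8 = 0 → A_y = -1471 lb.
ΣF_x = 0: no horizontal applied forces, so A_x = 0.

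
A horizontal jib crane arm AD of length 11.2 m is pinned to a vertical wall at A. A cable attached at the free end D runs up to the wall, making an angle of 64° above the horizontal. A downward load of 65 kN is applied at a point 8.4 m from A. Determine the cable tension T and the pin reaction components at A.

T = 54.24 kN, A_x = 23.78 kN, A_y = 16.25 kN

ΣM about A: T·sin64°·11.2 − 65·8.4 = 0 → T = 546/(11.2·0.898794) = 54.2393 ≈ 54.24 kN.
ΣF_x = 0: A_x − T·cos64° = 0 → A_x = 54.2393 × 0.438371 = 23.78 kN.
ΣF_y = 0: A_y + T·sin64° − 65 = 0 → A_y = 65 − 54.2393 × 0.898794 = 16.25 kN.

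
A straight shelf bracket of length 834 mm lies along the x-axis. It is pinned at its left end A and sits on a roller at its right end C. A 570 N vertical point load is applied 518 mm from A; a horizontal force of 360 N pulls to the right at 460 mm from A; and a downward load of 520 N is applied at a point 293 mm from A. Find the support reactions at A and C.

Taking moments about A: C_y·834 − 570·518 − 520·293 = 0 → C_y = 447620/834 = 536.715 ≈ 536.7 N.
ΣF_y = 0: A_y + 536.715 − 570 − 520 = 0 → A_y = 553.3 N.
ΣF_x = 0: A_x + 360 = 0 → A_x = -360.0 N.

A_x = -360.0 N, A_y = 553.3 N, C_y = 536.7 N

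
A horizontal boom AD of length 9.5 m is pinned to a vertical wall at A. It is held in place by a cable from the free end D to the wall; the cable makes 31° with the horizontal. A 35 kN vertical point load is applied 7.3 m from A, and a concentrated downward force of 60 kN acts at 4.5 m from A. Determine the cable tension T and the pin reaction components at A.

T = 107.4 kN, A_x = 92.06 kN, A_y = 39.68 kN

ΣM about A: T·sin31°·9.5 − 35·7.3 − 60·4.5 = 0 → T = 525.5/(9.5·0.515038) = 107.401 ≈ 107.4 kN.
ΣF_x = 0: A_x − T·cos31° = 0 → A_x = 107.401 × 0.857167 = 92.06 kN.
ΣF_y = 0: A_y + T·sin31° − 35 − 60 = 0 → A_y = 95 − 107.401 × 0.515038 = 39.68 kN.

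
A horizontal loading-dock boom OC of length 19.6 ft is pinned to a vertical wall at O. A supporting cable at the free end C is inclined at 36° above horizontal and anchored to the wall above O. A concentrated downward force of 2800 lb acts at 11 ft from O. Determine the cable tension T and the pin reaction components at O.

ΣM about O: T·sin36°·19.6 − 2800·11 = 0 → T = 30800/(19.6·0.587785) = 2673.48 ≈ 2673 lb.
ΣF_x = 0: O_x − T·cos36° = 0 → O_x = 2673.48 × 0.809017 = 2163 lb.
ΣF_y = 0: O_y + T·sin36° − 2800 = 0 → O_y = 2800 − 2673.48 × 0.587785 = 1229 lb.

T = 2673 lb, O_x = 2163 lb, O_y = 1229 lb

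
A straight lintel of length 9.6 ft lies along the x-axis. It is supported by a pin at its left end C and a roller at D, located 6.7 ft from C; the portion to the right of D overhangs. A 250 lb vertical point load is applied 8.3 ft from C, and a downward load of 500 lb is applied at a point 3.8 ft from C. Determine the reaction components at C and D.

Taking moments about C: D_y·6.7 − 250·8.3 − 500·3.8 = 0 → D_y = 3975/6.7 = 593.284 ≈ 593.3 lb.
ΣF_y = 0: C_y + 593.284 − 250 − 500 = 0 → C_y = 156.7 lb.
ΣF_x = 0: no horizontal applied forces, so C_x = 0.

C_x = 0, C_y = 156.7 lb, D_y = 593.3 lb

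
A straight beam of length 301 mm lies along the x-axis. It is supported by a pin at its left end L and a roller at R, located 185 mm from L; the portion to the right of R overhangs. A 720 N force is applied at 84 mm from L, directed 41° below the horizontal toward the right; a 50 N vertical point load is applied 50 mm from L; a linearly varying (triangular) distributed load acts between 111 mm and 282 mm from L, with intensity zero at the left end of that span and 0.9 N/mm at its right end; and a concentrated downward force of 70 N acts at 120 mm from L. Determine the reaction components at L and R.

Resultant of the triangular load: ½ × 0.9 × 171 = 76.95 N, acting at 225 mm from L (one-third of the span from the peak).
ΣM about L: R_y·185 − 720·sin41°·84 − 50·50 − (½·0.9·171)·225 − 70·120 = 0 → R_y = 67892.2/185 = 366.985 ≈ 367.0 N.
ΣF_y = 0: L_y + 366.985 − 720·sin41° − 50 − ½·0.9·171 − 70 = 0 → L_y = 302.3 N.
ΣF_x = 0: L_x + 720·cos41° = 0 → L_x = -543.4 N.

L_x = -543.4 N, L_y = 302.3 N, R_y = 367.0 N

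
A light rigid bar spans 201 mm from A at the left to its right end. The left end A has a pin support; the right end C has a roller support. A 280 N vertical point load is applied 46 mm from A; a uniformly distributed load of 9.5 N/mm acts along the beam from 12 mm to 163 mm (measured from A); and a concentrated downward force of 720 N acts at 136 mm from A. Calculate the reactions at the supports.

A_x = 0, A_y = 1259 N, C_y = 1176 N

Resultant of the distributed load: 9.5 × 151 = 1434.5 N at 87.5 mm from A.
ΣM about A: C_y·201 − 280·46 − (9.5·151)·87.5 − 720·136 = 0 → C_y = 236318.75/201 = 1175.72 ≈ 1176 N.
ΣF_y = 0: A_y + 1175.72 − 280 − 9.5·151 − 720 = 0 → A_y = 1259 N.
ΣF_x = 0: no horizontal applied forces, so A_x = 0.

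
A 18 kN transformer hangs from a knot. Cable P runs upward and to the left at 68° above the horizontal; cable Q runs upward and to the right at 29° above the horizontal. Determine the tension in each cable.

ΣF_x = 0: −T_P·cos68° + T_Q·cos29° = 0 → T_Q = 0.428308·T_P.
ΣF_y = 0: T_P·sin68° + T_Q·sin29° = 18.
Substitute: T_P·(0.927184 + 0.428308·0.48481) = 18 → T_P = 15.8614 ≈ 15.86 kN.
Then T_Q = 0.428308 × 15.8614 = 6.794 kN.

T_P = 15.86 kN, T_Q = 6.794 kN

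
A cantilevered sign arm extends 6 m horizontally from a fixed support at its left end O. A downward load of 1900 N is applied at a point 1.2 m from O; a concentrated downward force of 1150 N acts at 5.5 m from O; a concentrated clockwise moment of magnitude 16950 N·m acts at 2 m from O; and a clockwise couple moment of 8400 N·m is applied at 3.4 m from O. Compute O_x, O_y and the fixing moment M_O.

O_x = 0, O_y = 3050 N, M_O = 33960 N·m

ΣF_x = 0: O_x = 0.
ΣF_y = 0: O_y − 1900 − 1150 = 0 → O_y = 3050 N.
ΣM about O: M_O − 1900·1.2 − 1150·5.5 − 16950 − 8400 = 0 → M_O = 33960 N·m.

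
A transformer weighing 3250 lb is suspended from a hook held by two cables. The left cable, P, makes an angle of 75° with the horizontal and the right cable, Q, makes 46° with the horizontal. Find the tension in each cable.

T_P = 2634 lb, T_Q = 981.3 lb

ΣF_x = 0: −T_P·cos75° + T_Q·cos46° = 0 → T_Q = 0.372585·T_P.
ΣF_y = 0: T_P·sin75° + T_Q·sin46° = 3250.
Substitute: T_P·(0.965926 + 0.372585·0.71934) = 3250 → T_P = 2633.84 ≈ 2634 lb.
Then T_Q = 0.372585 × 2633.84 = 981.3 lb.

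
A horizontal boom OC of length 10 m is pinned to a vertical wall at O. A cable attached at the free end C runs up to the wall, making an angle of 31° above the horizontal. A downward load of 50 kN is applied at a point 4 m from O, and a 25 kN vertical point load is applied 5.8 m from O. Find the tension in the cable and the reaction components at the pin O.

ΣM about O: T·sin31°·10 − 50·4 − 25·5.8 = 0 → T = 345/(10·0.515038) = 66.9853 ≈ 66.99 kN.
ΣF_x = 0: O_x − T·cos31° = 0 → O_x = 66.9853 × 0.857167 = 57.42 kN.
ΣF_y = 0: O_y + T·sin31° − 50 − 25 = 0 → O_y = 75 − 66.9853 × 0.515038 = 40.50 kN.

T = 66.99 kN, O_x = 57.42 kN, O_y = 40.50 kN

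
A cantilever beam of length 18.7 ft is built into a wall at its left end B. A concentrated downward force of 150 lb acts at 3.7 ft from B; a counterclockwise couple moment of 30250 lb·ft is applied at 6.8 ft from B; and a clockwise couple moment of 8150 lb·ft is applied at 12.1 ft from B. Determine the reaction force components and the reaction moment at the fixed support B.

B_x = 0, B_y = 150.0 lb, M_B = -21540 lb·ft

ΣF_x = 0: B_x = 0.
ΣF_y = 0: B_y − 150 = 0 → B_y = 150.0 lb.
ΣM about B: M_B − 150·3.7 + 30250 − 8150 = 0 → M_B = -21540 lb·ft.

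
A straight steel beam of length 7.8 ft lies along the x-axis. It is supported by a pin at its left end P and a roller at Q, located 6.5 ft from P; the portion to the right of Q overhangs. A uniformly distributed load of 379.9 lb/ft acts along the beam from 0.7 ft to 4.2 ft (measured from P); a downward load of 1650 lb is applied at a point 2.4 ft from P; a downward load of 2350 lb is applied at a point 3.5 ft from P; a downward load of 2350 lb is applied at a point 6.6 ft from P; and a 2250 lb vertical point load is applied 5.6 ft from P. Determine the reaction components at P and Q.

Resultant of the distributed load: 379.9 × 3.5 = 1329.65 lb at 2.45 ft from P.
Taking moments about P: Q_y·6.5 − (379.9·3.5)·2.45 − 1650·2.4 − 2350·3.5 − 2350·6.6 − 2250·5.6 = 0 → Q_y = 43552.6425/6.5 = 6700.41 ≈ 6700 lb.
ΣF_y = 0: P_y + 6700.41 − 379.9·3.5 − 1650 − 2350 − 2350 − 2250 = 0 → P_y = 3229 lb.
ΣF_x = 0: no horizontal applied forces, so P_x = 0.

P_x = 0, P_y = 3229 lb, Q_y = 6700 lb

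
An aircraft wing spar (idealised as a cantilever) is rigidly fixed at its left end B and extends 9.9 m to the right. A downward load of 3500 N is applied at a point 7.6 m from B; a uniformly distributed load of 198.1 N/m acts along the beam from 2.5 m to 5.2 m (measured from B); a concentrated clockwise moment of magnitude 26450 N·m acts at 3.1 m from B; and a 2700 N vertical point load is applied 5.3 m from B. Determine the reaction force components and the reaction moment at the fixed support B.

B_x = 0, B_y = 6735 N, M_B = 69420 N·m

Resultant of the distributed load: 198.1 × 2.7 = 534.87 N at 3.85 m from B.
ΣF_x = 0: B_x = 0.
ΣF_y = 0: B_y − 3500 − 198.1·2.7 − 2700 = 0 → B_y = 6735 N.
ΣM about B: M_B − 3500·7.6 − (198.1·2.7)·3.85 − 26450 − 2700·5.3 = 0 → M_B = 69420 N·m.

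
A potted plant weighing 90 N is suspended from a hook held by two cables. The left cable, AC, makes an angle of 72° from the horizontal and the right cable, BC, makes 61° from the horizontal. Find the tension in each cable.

ΣF_x = 0: −T_AC·cos72° + T_BC·cos61° = 0 → T_BC = 0.637399·T_AC.
ΣF_y = 0: T_AC·sin72° + T_BC·sin61° = 90.
Substitute: T_AC·(0.951057 + 0.637399·0.87462) = 90 → T_AC = 59.6604 ≈ 59.66 N.
Then T_BC = 0.637399 × 59.6604 = 38.03 N.

T_AC = 59.66 N, T_BC = 38.03 N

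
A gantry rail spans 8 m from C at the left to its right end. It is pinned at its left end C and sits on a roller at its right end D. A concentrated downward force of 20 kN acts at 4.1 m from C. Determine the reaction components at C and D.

Moments about C: D_y·8 − 20·4.1 = 0 → D_y = 82/8 = 10.25 kN.
ΣF_y = 0: C_y + 10.25 − 20 = 0 → C_y = 9.750 kN.
ΣF_x = 0: no horizontal applied forces, so C_x = 0.

C_x = 0, C_y = 9.750 kN, D_y = 10.25 kN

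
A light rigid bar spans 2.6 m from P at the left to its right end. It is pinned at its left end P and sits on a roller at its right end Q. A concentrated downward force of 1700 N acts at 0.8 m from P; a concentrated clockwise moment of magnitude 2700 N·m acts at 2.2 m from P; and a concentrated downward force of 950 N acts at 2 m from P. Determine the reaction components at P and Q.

P_x = 0, P_y = 357.7 N, Q_y = 2292 N

Taking moments about P: Q_y·2.6 − 1700·0.8 − 2700 − 950·2 = 0 → Q_y = 5960/2.6 = 2292.31 ≈ 2292 N.
ΣF_y = 0: P_y + 2292.31 − 1700 − 950 = 0 → P_y = 357.7 N.
ΣF_x = 0: no horizontal applied forces, so P_x = 0.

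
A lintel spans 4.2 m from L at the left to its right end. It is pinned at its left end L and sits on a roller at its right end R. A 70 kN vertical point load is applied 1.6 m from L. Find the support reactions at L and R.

L_x = 0, L_y = 43.33 kN, R_y = 26.67 kN

Moments about L: R_y·4.2 − 70·1.6 = 0 → R_y = 112/4.2 = 26.6667 ≈ 26.67 kN.
ΣF_y = 0: L_y + 26.6667 − 70 = 0 → L_y = 43.33 kN.
ΣF_x = 0: no horizontal applied forces, so L_x = 0.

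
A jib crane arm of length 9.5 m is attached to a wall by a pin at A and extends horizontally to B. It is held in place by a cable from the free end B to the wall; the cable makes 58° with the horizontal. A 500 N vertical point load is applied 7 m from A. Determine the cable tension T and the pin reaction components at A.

ΣM about A: T·sin58°·9.5 − 500·7 = 0 → T = 3500/(9.5·0.848048) = 434.434 ≈ 434.4 N.
ΣF_x = 0: A_x − T·cos58° = 0 → A_x = 434.434 × 0.529919 = 230.2 N.
ΣF_y = 0: A_y + T·sin58° − 500 = 0 → A_y = 500 − 434.434 × 0.848048 = 131.6 N.

T = 434.4 N, A_x = 230.2 N, A_y = 131.6 N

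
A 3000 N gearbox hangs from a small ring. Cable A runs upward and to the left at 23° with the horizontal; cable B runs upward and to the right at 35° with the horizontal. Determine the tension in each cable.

ΣF_x = 0: −T_A·cos23° + T_B·cos35° = 0 → T_B = 1.12373·T_A.
ΣF_y = 0: T_A·sin23° + T_B·sin35° = 3000.
Substitute: T_A·(0.390731 + 1.12373·0.573576) = 3000 → T_A = 2897.78 ≈ 2898 N.
Then T_B = 1.12373 × 2897.78 = 3256 N.

T_A = 2898 N, T_B = 3256 N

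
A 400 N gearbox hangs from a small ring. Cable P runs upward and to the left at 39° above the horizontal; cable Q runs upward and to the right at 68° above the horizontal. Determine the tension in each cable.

ΣF_x = 0: −T_P·cos39° + T_Q·cos68° = 0 → T_Q = 2.07457·T_P.
ΣF_y = 0: T_P·sin39° + T_Q·sin68° = 400.
Substitute: T_P·(0.62932 + 2.07457·0.927184) = 400 → T_P = 156.689 ≈ 156.7 N.
Then T_Q = 2.07457 × 156.689 = 325.1 N.

T_P = 156.7 N, T_Q = 325.1 N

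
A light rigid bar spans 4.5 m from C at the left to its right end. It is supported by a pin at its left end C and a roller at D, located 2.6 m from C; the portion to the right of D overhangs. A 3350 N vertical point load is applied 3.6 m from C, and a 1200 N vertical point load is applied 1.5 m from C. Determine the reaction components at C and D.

C_x = 0, C_y = -780.8 N, D_y = 5331 N

ΣM about C: D_y·2.6 − 3350·3.6 − 1200·1.5 = 0 → D_y = 13860/2.6 = 5330.77 ≈ 5331 N.
ΣF_y = 0: C_y + 5330.77 − 3350 − 1200 = 0 → C_y = -780.8 N.
ΣF_x = 0: no horizontal applied forces, so C_x = 0.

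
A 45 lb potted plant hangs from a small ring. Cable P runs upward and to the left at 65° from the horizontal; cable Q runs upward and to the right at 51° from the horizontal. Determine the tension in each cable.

T_P = 31.51 lb, T_Q = 21.16 lb

ΣF_x = 0: −T_P·cos65° + T_Q·cos51° = 0 → T_Q = 0.671547·T_P.
ΣF_y = 0: T_P·sin65° + T_Q·sin51° = 45.
Substitute: T_P·(0.906308 + 0.671547·0.777146) = 45 → T_P = 31.5082 ≈ 31.51 lb.
Then T_Q = 0.671547 × 31.5082 = 21.16 lb.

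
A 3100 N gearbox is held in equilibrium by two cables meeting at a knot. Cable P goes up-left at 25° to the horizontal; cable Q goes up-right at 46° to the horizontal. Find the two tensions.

ΣF_x = 0: −T_P·cos25° + T_Q·cos46° = 0 → T_Q = 1.30468·T_P.
ΣF_y = 0: T_P·sin25° + T_Q·sin46° = 3100.
Substitute: T_P·(0.422618 + 1.30468·0.71934) = 3100 → T_P = 2277.53 ≈ 2278 N.
Then T_Q = 1.30468 × 2277.53 = 2971 N.

T_P = 2278 N, T_Q = 2971 N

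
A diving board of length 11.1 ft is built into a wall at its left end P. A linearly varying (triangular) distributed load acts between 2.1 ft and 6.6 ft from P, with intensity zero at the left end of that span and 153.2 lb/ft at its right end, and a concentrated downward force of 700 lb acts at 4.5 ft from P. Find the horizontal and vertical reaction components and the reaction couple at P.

P_x = 0, P_y = 1045 lb, M_P = 4908 lb·ft

Resultant of the triangular load: ½ × 153.2 × 4.5 = 344.7 lb, acting at 5.1 ft from P (one-third of the span from the peak).
ΣF_x = 0: P_x = 0.
ΣF_y = 0: P_y − ½·153.2·4.5 − 700 = 0 → P_y = 1045 lb.
ΣM about P: M_P − (½·153.2·4.5)·5.1 − 700·4.5 = 0 → M_P = 4908 lb·ft.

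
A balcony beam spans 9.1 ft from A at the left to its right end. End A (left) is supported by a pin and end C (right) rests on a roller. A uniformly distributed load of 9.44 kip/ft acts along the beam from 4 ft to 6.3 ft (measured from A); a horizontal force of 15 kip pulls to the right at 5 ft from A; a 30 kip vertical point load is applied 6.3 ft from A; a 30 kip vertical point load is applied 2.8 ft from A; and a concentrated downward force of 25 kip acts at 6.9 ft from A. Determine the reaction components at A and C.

Resultant of the distributed load: 9.44 × 2.3 = 21.712 kip at 5.15 ft from A.
Moments about A: C_y·9.1 − (9.44·2.3)·5.15 − 30·6.3 − 30·2.8 − 25·6.9 = 0 → C_y = 557.3168/9.1 = 61.2436 ≈ 61.24 kip.
ΣF_y = 0: A_y + 61.2436 − 9.44·2.3 − 30 − 30 − 25 = 0 → A_y = 45.47 kip.
ΣF_x = 0: A_x + 15 = 0 → A_x = -15.00 kip.

A_x = -15.00 kip, A_y = 45.47 kip, C_y = 61.24 kip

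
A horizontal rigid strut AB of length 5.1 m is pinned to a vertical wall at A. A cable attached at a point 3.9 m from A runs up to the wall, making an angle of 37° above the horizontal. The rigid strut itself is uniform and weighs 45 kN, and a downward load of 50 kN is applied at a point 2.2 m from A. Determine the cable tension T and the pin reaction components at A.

ΣM about A: T·sin37°·3.9 − 45·2.55 − 50·2.2 = 0 → T = 224.75/(3.9·0.601815) = 95.7573 ≈ 95.76 kN.
ΣF_x = 0: A_x − T·cos37° = 0 → A_x = 95.7573 × 0.798636 = 76.48 kN.
ΣF_y = 0: A_y + T·sin37° − 45 − 50 = 0 → A_y = 95 − 95.7573 × 0.601815 = 37.37 kN.

T = 95.76 kN, A_x = 76.48 kN, A_y = 37.37 kN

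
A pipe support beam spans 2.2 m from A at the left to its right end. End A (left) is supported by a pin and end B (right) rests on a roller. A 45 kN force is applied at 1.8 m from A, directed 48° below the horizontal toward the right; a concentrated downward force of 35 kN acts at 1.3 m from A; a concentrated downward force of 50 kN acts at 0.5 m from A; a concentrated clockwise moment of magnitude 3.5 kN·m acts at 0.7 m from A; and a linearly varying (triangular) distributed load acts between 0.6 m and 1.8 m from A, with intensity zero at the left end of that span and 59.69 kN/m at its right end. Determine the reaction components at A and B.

Resultant of the triangular load: ½ × 59.69 × 1.2 = 35.814 kN, acting at 1.4 m from A (one-third of the span from the peak).
Moments about A: B_y·2.2 − 45·sin48°·1.8 − 35·1.3 − 50·0.5 − 3.5 − (½·59.69·1.2)·1.4 = 0 → B_y = 184.334/2.2 = 83.7882 ≈ 83.79 kN.
ΣF_y = 0: A_y + 83.7882 − 45·sin48° − 35 − 50 − ½·59.69·1.2 = 0 → A_y = 70.47 kN.
ΣF_x = 0: A_x + 45·cos48° = 0 → A_x = -30.11 kN.

A_x = -30.11 kN, A_y = 70.47 kN, B_y = 83.79 kN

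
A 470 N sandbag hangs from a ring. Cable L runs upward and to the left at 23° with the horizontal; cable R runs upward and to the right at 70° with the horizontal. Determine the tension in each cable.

ΣF_x = 0: −T_L·cos23° + T_R·cos70° = 0 → T_R = 2.69138·T_L.
ΣF_y = 0: T_L·sin23° + T_R·sin70° = 470.
Substitute: T_L·(0.390731 + 2.69138·0.939693) = 470 → T_L = 160.97 ≈ 161.0 N.
Then T_R = 2.69138 × 160.97 = 433.2 N.

T_L = 161.0 N, T_R = 433.2 N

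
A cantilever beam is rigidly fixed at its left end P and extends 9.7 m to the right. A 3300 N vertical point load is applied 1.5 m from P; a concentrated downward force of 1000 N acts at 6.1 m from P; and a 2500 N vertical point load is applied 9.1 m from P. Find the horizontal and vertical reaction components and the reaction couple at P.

ΣF_x = 0: P_x = 0.
ΣF_y = 0: P_y − 3300 − 1000 − 2500 = 0 → P_y = 6800 N.
ΣM about P: M_P − 3300·1.5 − 1000·6.1 − 2500·9.1 = 0 → M_P = 33800 N·m.

P_x = 0, P_y = 6800 N, M_P = 33800 N·m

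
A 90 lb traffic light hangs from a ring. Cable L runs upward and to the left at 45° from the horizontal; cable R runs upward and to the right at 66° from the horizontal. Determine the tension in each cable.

T_L = 39.21 lb, T_R = 68.17 lb

ΣF_x = 0: −T_L·cos45° + T_R·cos66° = 0 → T_R = 1.73849·T_L.
ΣF_y = 0: T_L·sin45° + T_R·sin66° = 90.
Substitute: T_L·(0.707107 + 1.73849·0.913545) = 90 → T_L = 39.2106 ≈ 39.21 lb.
Then T_R = 1.73849 × 39.2106 = 68.17 lb.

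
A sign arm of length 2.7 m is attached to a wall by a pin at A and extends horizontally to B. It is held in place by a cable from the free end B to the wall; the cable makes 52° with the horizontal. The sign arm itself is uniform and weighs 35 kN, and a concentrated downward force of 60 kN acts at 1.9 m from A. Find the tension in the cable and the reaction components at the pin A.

T = 75.79 kN, A_x = 46.66 kN, A_y = 35.28 kN

ΣM about A: T·sin52°·2.7 − 35·1.35 − 60·1.9 = 0 → T = 161.25/(2.7·0.788011) = 75.7886 ≈ 75.79 kN.
ΣF_x = 0: A_x − T·cos52° = 0 → A_x = 75.7886 × 0.615661 = 46.66 kN.
ΣF_y = 0: A_y + T·sin52° − 35 − 60 = 0 → A_y = 95 − 75.7886 × 0.788011 = 35.28 kN.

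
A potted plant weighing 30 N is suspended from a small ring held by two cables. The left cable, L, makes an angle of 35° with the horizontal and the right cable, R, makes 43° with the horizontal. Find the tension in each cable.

ΣF_x = 0: −T_L·cos35° + T_R·cos43° = 0 → T_R = 1.12005·T_L.
ΣF_y = 0: T_L·sin35° + T_R·sin43° = 30.
Substitute: T_L·(0.573576 + 1.12005·0.681998) = 30 → T_L = 22.4308 ≈ 22.43 N.
Then T_R = 1.12005 × 22.4308 = 25.12 N.

T_L = 22.43 N, T_R = 25.12 N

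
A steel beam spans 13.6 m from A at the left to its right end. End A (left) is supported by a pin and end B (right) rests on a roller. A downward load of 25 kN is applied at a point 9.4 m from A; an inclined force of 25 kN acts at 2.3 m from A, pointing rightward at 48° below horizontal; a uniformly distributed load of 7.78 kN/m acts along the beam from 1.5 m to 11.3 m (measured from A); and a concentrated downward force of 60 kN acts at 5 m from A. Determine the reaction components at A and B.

A_x = -16.73 kN, A_y = 101.5 kN, B_y = 78.36 kN

Resultant of the distributed load: 7.78 × 9.8 = 76.244 kN at 6.4 m from A.
Taking moments about A: B_y·13.6 − 25·9.4 − 25·sin48°·2.3 − (7.78·9.8)·6.4 − 60·5 = 0 → B_y = 1065.69/13.6 = 78.3596 ≈ 78.36 kN.
ΣF_y = 0: A_y + 78.3596 − 25 − 25·sin48° − 7.78·9.8 − 60 = 0 → A_y = 101.5 kN.
ΣF_x = 0: A_x + 25·cos48° = 0 → A_x = -16.73 kN.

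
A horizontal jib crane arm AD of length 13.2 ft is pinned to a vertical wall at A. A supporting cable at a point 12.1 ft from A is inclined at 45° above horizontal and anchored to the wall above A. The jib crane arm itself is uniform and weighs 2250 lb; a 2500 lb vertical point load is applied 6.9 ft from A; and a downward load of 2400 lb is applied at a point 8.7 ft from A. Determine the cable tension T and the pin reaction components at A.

T = 6192 lb, A_x = 4379 lb, A_y = 2771 lb

ΣM about A: T·sin45°·12.1 − 2250·6.6 − 2500·6.9 − 2400·8.7 = 0 → T = 52980/(12.1·0.707107) = 6192.15 ≈ 6192 lb.
ΣF_x = 0: A_x − T·cos45° = 0 → A_x = 6192.15 × 0.707107 = 4379 lb.
ΣF_y = 0: A_y + T·sin45° − 2250 − 2500 − 2400 = 0 → A_y = 7150 − 6192.15 × 0.707107 = 2771 lb.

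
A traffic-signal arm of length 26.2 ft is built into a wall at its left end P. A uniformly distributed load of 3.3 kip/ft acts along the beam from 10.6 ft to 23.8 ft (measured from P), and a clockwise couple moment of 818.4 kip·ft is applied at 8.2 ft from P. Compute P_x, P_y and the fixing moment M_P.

P_x = 0, P_y = 43.56 kip, M_P = 1568 kip·ft

Resultant of the distributed load: 3.3 × 13.2 = 43.56 kip at 17.2 ft from P.
ΣF_x = 0: P_x = 0.
ΣF_y = 0: P_y − 3.3·13.2 = 0 → P_y = 43.56 kip.
ΣM about P: M_P − (3.3·13.2)·17.2 − 818.4 = 0 → M_P = 1568 kip·ft.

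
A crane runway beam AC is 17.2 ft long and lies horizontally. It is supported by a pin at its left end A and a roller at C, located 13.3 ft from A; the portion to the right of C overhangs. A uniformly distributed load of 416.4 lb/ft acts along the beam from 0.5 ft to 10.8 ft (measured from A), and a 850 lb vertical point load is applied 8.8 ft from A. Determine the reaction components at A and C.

Resultant of the distributed load: 416.4 × 10.3 = 4288.92 lb at 5.65 ft from A.
Taking moments about A: C_y·13.3 − (416.4·10.3)·5.65 − 850·8.8 = 0 → C_y = 31712.398/13.3 = 2384.39 ≈ 2384 lb.
ΣF_y = 0: A_y + 2384.39 − 416.4·10.3 − 850 = 0 → A_y = 2755 lb.
ΣF_x = 0: no horizontal applied forces, so A_x = 0.

A_x = 0, A_y = 2755 lb, C_y = 2384 lb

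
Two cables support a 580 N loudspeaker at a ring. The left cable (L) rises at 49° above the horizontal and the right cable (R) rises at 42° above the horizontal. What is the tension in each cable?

ΣF_x = 0: −T_L·cos49° + T_R·cos42° = 0 → T_R = 0.882815·T_L.
ΣF_y = 0: T_L·sin49° + T_R·sin42° = 580.
Substitute: T_L·(0.75471 + 0.882815·0.669131) = 580 → T_L = 431.089 ≈ 431.1 N.
Then T_R = 0.882815 × 431.089 = 380.6 N.

T_L = 431.1 N, T_R = 380.6 N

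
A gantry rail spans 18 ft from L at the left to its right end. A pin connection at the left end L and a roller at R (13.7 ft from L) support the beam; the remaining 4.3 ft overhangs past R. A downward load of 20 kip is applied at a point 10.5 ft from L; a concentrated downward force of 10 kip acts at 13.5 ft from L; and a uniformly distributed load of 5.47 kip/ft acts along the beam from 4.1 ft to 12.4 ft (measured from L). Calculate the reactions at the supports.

L_x = 0, L_y = 22.88 kip, R_y = 52.52 kip

Resultant of the distributed load: 5.47 × 8.3 = 45.401 kip at 8.25 ft from L.
Moments about L: R_y·13.7 − 20·10.5 − 10·13.5 − (5.47·8.3)·8.25 = 0 → R_y = 719.55825/13.7 = 52.5225 ≈ 52.52 kip.
ΣF_y = 0: L_y + 52.5225 − 20 − 10 − 5.47·8.3 = 0 → L_y = 22.88 kip.
ΣF_x = 0: no horizontal applied forces, so L_x = 0.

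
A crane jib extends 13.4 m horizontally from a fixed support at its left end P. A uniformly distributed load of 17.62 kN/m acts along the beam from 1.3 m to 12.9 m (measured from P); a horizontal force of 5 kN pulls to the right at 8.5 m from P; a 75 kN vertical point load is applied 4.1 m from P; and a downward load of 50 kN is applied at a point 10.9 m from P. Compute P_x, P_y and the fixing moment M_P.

Resultant of the distributed load: 17.62 × 11.6 = 204.392 kN at 7.1 m from P.
ΣF_x = 0: P_x + 5 = 0 → P_x = -5.000 kN.
ΣF_y = 0: P_y − 17.62·11.6 − 75 − 50 = 0 → P_y = 329.4 kN.
ΣM about P: M_P − (17.62·11.6)·7.1 − 75·4.1 − 50·10.9 = 0 → M_P = 2304 kN·m.

P_x = -5.000 kN, P_y = 329.4 kN, M_P = 2304 kN·m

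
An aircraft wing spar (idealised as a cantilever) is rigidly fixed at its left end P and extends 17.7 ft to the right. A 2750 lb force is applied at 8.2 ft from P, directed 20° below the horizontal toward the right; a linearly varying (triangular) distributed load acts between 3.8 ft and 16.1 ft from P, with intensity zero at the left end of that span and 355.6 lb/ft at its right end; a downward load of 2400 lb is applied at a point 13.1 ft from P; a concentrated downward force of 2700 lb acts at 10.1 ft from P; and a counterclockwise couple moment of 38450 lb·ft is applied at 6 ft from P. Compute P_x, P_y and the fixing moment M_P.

Resultant of the triangular load: ½ × 355.6 × 12.3 = 2186.94 lb, acting at 12 ft from P (one-third of the span from the peak).
ΣF_x = 0: P_x + 2750·cos20° = 0 → P_x = -2584 lb.
ΣF_y = 0: P_y − 2750·sin20° − ½·355.6·12.3 − 2400 − 2700 = 0 → P_y = 8227 lb.
ΣM about P: M_P − 2750·sin20°·8.2 − (½·355.6·12.3)·12 − 2400·13.1 − 2700·10.1 + 38450 = 0 → M_P = 54220 lb·ft.

P_x = -2584 lb, P_y = 8227 lb, M_P = 54220 lb·ft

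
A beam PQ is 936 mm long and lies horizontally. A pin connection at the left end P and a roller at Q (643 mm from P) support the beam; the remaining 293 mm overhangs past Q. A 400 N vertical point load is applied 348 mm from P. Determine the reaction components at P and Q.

Moments about P: Q_y·643 − 400·348 = 0 → Q_y = 139200/643 = 216.485 ≈ 216.5 N.
ΣF_y = 0: P_y + 216.485 − 400 = 0 → P_y = 183.5 N.
ΣF_x = 0: no horizontal applied forces, so P_x = 0.

P_x = 0, P_y = 183.5 N, Q_y = 216.5 N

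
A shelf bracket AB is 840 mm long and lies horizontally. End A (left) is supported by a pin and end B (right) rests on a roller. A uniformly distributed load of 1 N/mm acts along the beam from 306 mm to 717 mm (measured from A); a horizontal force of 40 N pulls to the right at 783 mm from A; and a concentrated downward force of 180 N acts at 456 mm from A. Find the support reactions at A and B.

Resultant of the distributed load: 1 × 411 = 411 N at 511.5 mm from A.
ΣM about A: B_y·840 − (1·411)·511.5 − 180·456 = 0 → B_y = 292306.5/840 = 347.984 ≈ 348.0 N.
ΣF_y = 0: A_y + 347.984 − 1·411 − 180 = 0 → A_y = 243.0 N.
ΣF_x = 0: A_x + 40 = 0 → A_x = -40.00 N.

A_x = -40.00 N, A_y = 243.0 N, B_y = 348.0 N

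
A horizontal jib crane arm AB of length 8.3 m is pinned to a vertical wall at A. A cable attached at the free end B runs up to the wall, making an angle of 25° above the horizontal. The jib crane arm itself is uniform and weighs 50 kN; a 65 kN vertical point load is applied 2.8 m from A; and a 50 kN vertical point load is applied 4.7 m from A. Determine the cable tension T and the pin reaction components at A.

ΣM about A: T·sin25°·8.3 − 50·4.15 − 65·2.8 − 50·4.7 = 0 → T = 624.5/(8.3·0.422618) = 178.035 ≈ 178.0 kN.
ΣF_x = 0: A_x − T·cos25° = 0 → A_x = 178.035 × 0.906308 = 161.4 kN.
ΣF_y = 0: A_y + T·sin25° − 50 − 65 − 50 = 0 → A_y = 165 − 178.035 × 0.422618 = 89.76 kN.

T = 178.0 kN, A_x = 161.4 kN, A_y = 89.76 kN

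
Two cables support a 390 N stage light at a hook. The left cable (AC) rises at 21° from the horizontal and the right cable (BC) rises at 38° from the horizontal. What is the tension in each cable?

ΣF_x = 0: −T_AC·cos21° + T_BC·cos38° = 0 → T_BC = 1.18473·T_AC.
ΣF_y = 0: T_AC·sin21° + T_BC·sin38° = 390.
Substitute: T_AC·(0.358368 + 1.18473·0.615661) = 390 → T_AC = 358.535 ≈ 358.5 N.
Then T_BC = 1.18473 × 358.535 = 424.8 N.

T_AC = 358.5 N, T_BC = 424.8 N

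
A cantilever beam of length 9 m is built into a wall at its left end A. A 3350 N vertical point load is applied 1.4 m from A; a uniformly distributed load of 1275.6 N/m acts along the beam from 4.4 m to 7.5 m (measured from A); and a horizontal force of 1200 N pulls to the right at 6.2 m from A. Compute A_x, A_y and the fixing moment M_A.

Resultant of the distributed load: 1275.6 × 3.1 = 3954.36 N at 5.95 m from A.
ΣF_x = 0: A_x + 1200 = 0 → A_x = -1200 N.
ΣF_y = 0: A_y − 3350 − 1275.6·3.1 = 0 → A_y = 7304 N.
ΣM about A: M_A − 3350·1.4 − (1275.6·3.1)·5.95 = 0 → M_A = 28220 N·m.

A_x = -1200 N, A_y = 7304 N, M_A = 28220 N·m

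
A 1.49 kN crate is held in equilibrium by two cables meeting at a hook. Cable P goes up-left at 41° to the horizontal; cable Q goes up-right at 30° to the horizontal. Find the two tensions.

ΣF_x = 0: −T_P·cos41° + T_Q·cos30° = 0 → T_Q = 0.871464·T_P.
ΣF_y = 0: T_P·sin41° + T_Q·sin30° = 1.49.
Substitute: T_P·(0.656059 + 0.871464·0.5) = 1.49 → T_P = 1.36473 ≈ 1.365 kN.
Then T_Q = 0.871464 × 1.36473 = 1.189 kN.

T_P = 1.365 kN, T_Q = 1.189 kN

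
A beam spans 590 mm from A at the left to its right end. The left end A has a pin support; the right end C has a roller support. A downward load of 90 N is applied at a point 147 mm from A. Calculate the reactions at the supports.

Moments about A: C_y·590 − 90·147 = 0 → C_y = 13230/590 = 22.4237 ≈ 22.42 N.
ΣF_y = 0: A_y + 22.4237 − 90 = 0 → A_y = 67.58 N.
ΣF_x = 0: no horizontal applied forces, so A_x = 0.

A_x = 0, A_y = 67.58 N, C_y = 22.42 N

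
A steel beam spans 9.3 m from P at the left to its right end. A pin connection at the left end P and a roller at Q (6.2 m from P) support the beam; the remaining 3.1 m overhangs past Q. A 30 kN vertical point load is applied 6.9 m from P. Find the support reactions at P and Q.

Moments about P: Q_y·6.2 − 30·6.9 = 0 → Q_y = 207/6.2 = 33.3871 ≈ 33.39 kN.
ΣF_y = 0: P_y + 33.3871 − 30 = 0 → P_y = -3.387 kN.
ΣF_x = 0: no horizontal applied forces, so P_x = 0.

P_x = 0, P_y = -3.387 kN, Q_y = 33.39 kN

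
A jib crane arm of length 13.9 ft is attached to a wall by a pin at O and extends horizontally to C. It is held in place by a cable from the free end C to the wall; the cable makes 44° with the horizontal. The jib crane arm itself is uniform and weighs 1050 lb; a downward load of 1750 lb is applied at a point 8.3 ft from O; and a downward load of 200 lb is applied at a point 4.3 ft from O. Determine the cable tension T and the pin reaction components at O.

ΣM about O: T·sin44°·13.9 − 1050·6.95 − 1750·8.3 − 200·4.3 = 0 → T = 22682.5/(13.9·0.694658) = 2349.12 ≈ 2349 lb.
ΣF_x = 0: O_x − T·cos44° = 0 → O_x = 2349.12 × 0.71934 = 1690 lb.
ΣF_y = 0: O_y + T·sin44° − 1050 − 1750 − 200 = 0 → O_y = 3000 − 2349.12 × 0.694658 = 1368 lb.

T = 2349 lb, O_x = 1690 lb, O_y = 1368 lb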